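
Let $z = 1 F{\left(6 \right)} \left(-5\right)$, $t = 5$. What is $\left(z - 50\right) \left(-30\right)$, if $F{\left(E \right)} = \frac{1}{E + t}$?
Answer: $\frac{16650}{11} \approx 1513.6$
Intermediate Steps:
$F{\left(E \right)} = \frac{1}{5 + E}$ ($F{\left(E \right)} = \frac{1}{E + 5} = \frac{1}{5 + E}$)
$z = - \frac{5}{11}$ ($z = 1 \frac{1}{5 + 6} \left(-5\right) = 1 \cdot \frac{1}{11} \left(-5\right) = \frac{1}{11} \left(-5\right) = - \frac{5}{11} \approx -0.45455$)
$\left(z - 50\right) \left(-30\right) = \left(- \frac{5}{11} - 50\right) \left(-30\right) = \left(- \frac{555}{11}\right) \left(-30\right) = \frac{16650}{11}$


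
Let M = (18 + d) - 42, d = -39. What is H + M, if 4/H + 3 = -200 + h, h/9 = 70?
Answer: -26897/427 ≈ -62.991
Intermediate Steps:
h = 630 (h = 9*70 = 630)
H = 4/427 (H = 4/(-3 + (-200 + 630)) = 4/(-3 + 430) = 4/427 ≈ 0.0093677)
M = -63 (M = (18 - 39) - 42 = -21 - 42 = -63)
H + M = 4/427 - 63 = -26897/427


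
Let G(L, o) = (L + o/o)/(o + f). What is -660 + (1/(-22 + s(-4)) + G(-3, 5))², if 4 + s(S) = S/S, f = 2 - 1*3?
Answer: -1649271/2500 ≈ -659.71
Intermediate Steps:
f = -1 (f = 2 - 3 = -1)
G(L, o) = (1 + L)/(-1 + o) (G(L, o) = (L + o/o)/(o - 1) = (L + 1)/(-1 + o) = (1 + L)/(-1 + o))
s(S) = -3 (s(S) = -4 + S/S = -4 + 1 = -3)
-660 + (1/(-22 + s(-4)) + G(-3, 5))² = -660 + (1/(-22 - 3) + (1 - 3)/(-1 + 5))² = -660 + (1/(-25) - 2/4)² = -660 + (-1/25 + (¼)*(-2))² = -660 + (-1/25 - ½)² = -660 + (-27/50)² = -660 + 729/2500 = -1649271/2500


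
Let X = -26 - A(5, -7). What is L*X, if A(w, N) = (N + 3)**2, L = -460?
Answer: 19320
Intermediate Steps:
A(w, N) = (3 + N)**2
X = -42 (X = -26 - (3 - 7)**2 = -26 - 1*(-4)**2 = -26 - 1*16 = -26 - 16 = -42)
L*X = -460*(-42) = 19320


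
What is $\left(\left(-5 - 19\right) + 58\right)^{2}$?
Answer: $1156$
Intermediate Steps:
$\left(\left(-5 - 19\right) + 58\right)^{2} = \left(-24 + 58\right)^{2} = 34^{2} = 1156$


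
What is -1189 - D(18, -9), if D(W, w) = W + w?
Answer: -1198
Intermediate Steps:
-1189 - D(18, -9) = -1189 - (18 - 9) = -1189 - 1*9 = -1189 - 9 = -1198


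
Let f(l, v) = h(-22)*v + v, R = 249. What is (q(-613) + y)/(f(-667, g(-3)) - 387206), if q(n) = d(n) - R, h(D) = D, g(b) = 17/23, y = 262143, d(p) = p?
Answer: -6009463/8906095 ≈ -0.67476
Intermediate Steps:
g(b) = 17/23 (g(b) = 17*(1/23) = 17/23)
q(n) = -249 + n (q(n) = n - 1*249 = n - 249 = -249 + n)
f(l, v) = -21*v (f(l, v) = -22*v + v = -21*v)
(q(-613) + y)/(f(-667, g(-3)) - 387206) = ((-249 - 613) + 262143)/(-21*17/23 - 387206) = (-862 + 262143)/(-357/23 - 387206) = 261281/(-8906095/23) = 261281*(-23/8906095) = -6009463/8906095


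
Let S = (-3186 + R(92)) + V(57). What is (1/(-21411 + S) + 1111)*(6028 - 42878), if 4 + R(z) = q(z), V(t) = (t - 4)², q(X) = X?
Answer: -17768111163/434 ≈ -4.0940e+7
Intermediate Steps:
V(t) = (-4 + t)²
R(z) = -4 + z
S = -289 (S = (-3186 + (-4 + 92)) + (-4 + 57)² = (-3186 + 88) + 53² = -3098 + 2809 = -289)
(1/(-21411 + S) + 1111)*(6028 - 42878) = (1/(-21411 - 289) + 1111)*(6028 - 42878) = (1/(-21700) + 1111)*(-36850) = (-1/21700 + 1111)*(-36850) = (24108699/21700)*(-36850) = -17768111163/434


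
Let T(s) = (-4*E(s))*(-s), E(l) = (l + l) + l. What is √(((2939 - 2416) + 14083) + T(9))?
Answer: √15578 ≈ 124.81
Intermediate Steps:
E(l) = 3*l (E(l) = 2*l + l = 3*l)
T(s) = 12*s² (T(s) = (-12*s)*(-s) = 12*s²)
√(((2939 - 2416) + 14083) + T(9)) = √(((2939 - 2416) + 14083) + 12*9²) = √((523 + 14083) + 12*81) = √(14606 + 972) = √15578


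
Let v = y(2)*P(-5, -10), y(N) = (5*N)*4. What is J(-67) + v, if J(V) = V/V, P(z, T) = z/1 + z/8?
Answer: -224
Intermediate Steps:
y(N) = 20*N
P(z, T) = 9*z/8 (P(z, T) = z*1 + z*(⅛) = z + z/8 = 9*z/8)
J(V) = 1
v = -225 (v = (20*2)*((9/8)*(-5)) = 40*(-45/8) = -225)
J(-67) + v = 1 - 225 = -224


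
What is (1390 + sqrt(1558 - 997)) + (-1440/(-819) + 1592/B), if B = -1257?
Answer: 159054178/114387 + sqrt(561) ≈ 1414.2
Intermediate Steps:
(1390 + sqrt(1558 - 997)) + (-1440/(-819) + 1592/B) = (1390 + sqrt(1558 - 997)) + (-1440/(-819) + 1592/(-1257)) = (1390 + sqrt(561)) + (-1440*(-1/819) + 1592*(-1/1257)) = (1390 + sqrt(561)) + (160/91 - 1592/1257) = (1390 + sqrt(561)) + 56248/114387 = 159054178/114387 + sqrt(561)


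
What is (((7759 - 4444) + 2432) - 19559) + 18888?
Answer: 5076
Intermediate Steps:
(((7759 - 4444) + 2432) - 19559) + 18888 = ((3315 + 2432) - 19559) + 18888 = (5747 - 19559) + 18888 = -13812 + 18888 = 5076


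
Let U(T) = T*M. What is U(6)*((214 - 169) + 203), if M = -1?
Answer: -1488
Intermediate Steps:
U(T) = -T (U(T) = T*(-1) = -T)
U(6)*((214 - 169) + 203) = (-1*6)*((214 - 169) + 203) = -6*(45 + 203) = -6*248 = -1488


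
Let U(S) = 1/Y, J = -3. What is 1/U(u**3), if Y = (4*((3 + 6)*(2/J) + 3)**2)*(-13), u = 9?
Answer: -468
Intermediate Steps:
Y = -468 (Y = (4*((3 + 6)*(2/(-3)) + 3)**2)*(-13) = (4*(9*(2*(-1/3)) + 3)**2)*(-13) = (4*(9*(-2/3) + 3)**2)*(-13) = (4*(-6 + 3)**2)*(-13) = (4*(-3)**2)*(-13) = (4*9)*(-13) = 36*(-13) = -468)
U(S) = -1/468 (U(S) = 1/(-468) = -1/468)
1/U(u**3) = 1/(-1/468) = -468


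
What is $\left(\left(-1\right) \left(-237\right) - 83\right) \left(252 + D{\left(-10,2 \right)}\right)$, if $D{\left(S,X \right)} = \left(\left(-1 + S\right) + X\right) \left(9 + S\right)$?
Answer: $40194$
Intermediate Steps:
$D{\left(S,X \right)} = \left(9 + S\right) \left(-1 + S + X\right)$ ($D{\left(S,X \right)} = \left(-1 + S + X\right) \left(9 + S\right) = \left(9 + S\right) \left(-1 + S + X\right)$)
$\left(\left(-1\right) \left(-237\right) - 83\right) \left(252 + D{\left(-10,2 \right)}\right) = \left(\left(-1\right) \left(-237\right) - 83\right) \left(252 + \left(-9 + \left(-10\right)^{2} + 8 \left(-10\right) + 9 \cdot 2 - 20\right)\right) = \left(237 - 83\right) \left(252 - -9\right) = 154 \left(252 + 9\right) = 154 \cdot 261 = 40194$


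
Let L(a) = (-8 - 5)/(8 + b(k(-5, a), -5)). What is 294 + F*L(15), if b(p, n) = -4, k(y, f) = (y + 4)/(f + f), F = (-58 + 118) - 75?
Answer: 1371/4 ≈ 342.75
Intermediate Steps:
F = -15 (F = 60 - 75 = -15)
k(y, f) = (4 + y)/(2*f) (k(y, f) = (4 + y)/((2*f)) = (4 + y)*(1/(2*f)) = (4 + y)/(2*f))
L(a) = -13/4 (L(a) = (-8 - 5)/(8 - 4) = -13/4)
294 + F*L(15) = 294 - 15*(-13/4) = 294 + 195/4 = 1371/4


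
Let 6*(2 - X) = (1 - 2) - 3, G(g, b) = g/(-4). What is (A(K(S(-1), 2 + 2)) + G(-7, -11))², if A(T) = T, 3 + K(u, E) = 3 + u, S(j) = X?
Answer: 2809/144 ≈ 19.507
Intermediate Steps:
G(g, b) = -g/4 (G(g, b) = g*(-¼) = -g/4)
X = 8/3 (X = 2 - ((1 - 2) - 3)/6 = 2 - (-1 - 3)/6 = 2 - ⅙*(-4) = 2 + ⅔ = 8/3 ≈ 2.6667)
S(j) = 8/3
K(u, E) = u (K(u, E) = -3 + (3 + u) = u)
(A(K(S(-1), 2 + 2)) + G(-7, -11))² = (8/3 - ¼*(-7))² = (8/3 + 7/4)² = (53/12)² = 2809/144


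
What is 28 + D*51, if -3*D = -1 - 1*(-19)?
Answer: -278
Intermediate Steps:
D = -6 (D = -(-1 - 1*(-19))/3 = -(-1 + 19)/3 = -⅓*18 = -6)
28 + D*51 = 28 - 6*51 = 28 - 306 = -278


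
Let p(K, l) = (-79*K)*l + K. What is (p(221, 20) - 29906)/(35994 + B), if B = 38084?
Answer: -378865/74078 ≈ -5.1144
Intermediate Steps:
p(K, l) = K - 79*K*l (p(K, l) = -79*K*l + K = K - 79*K*l)
(p(221, 20) - 29906)/(35994 + B) = (221*(1 - 79*20) - 29906)/(35994 + 38084) = (221*(1 - 1580) - 29906)/74078 = (221*(-1579) - 29906)*(1/74078) = (-348959 - 29906)*(1/74078) = -378865*1/74078 = -378865/74078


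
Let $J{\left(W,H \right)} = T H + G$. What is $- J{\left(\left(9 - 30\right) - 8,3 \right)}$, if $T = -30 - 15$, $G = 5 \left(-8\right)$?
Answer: $175$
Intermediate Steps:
$G = -40$
$T = -45$
$J{\left(W,H \right)} = -40 - 45 H$ ($J{\left(W,H \right)} = - 45 H - 40 = -40 - 45 H$)
$- J{\left(\left(9 - 30\right) - 8,3 \right)} = - (-40 - 135) = \left(-1\right) \left(-175\right) = 175$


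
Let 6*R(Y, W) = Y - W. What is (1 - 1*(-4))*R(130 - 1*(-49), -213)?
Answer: 980/3 ≈ 326.67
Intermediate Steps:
R(Y, W) = -W/6 + Y/6 (R(Y, W) = (Y - W)/6 = -W/6 + Y/6)
(1 - 1*(-4))*R(130 - 1*(-49), -213) = (1 - 1*(-4))*(-⅙*(-213) + (130 - 1*(-49))/6) = (1 + 4)*(71/2 + (130 + 49)/6) = 5*(71/2 + (⅙)*179) = 5*(71/2 + 179/6) = 5*(196/3) = 980/3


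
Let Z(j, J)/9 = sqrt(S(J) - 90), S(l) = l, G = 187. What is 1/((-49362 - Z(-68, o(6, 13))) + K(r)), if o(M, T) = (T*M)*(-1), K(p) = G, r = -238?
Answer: I/(-49175*I + 18*sqrt(42)) ≈ -2.0335e-5 + 4.824e-8*I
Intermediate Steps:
K(p) = 187
o(M, T) = -M*T (o(M, T) = (M*T)*(-1) = -M*T)
Z(j, J) = 9*sqrt(-90 + J) (Z(j, J) = 9*sqrt(J - 90) = 9*sqrt(-90 + J))
1/((-49362 - Z(-68, o(6, 13))) + K(r)) = 1/((-49362 - 9*sqrt(-90 - 1*6*13)) + 187) = 1/((-49362 - 9*sqrt(-90 - 78)) + 187) = 1/((-49362 - 9*sqrt(-168)) + 187) = 1/((-49362 - 9*2*I*sqrt(42)) + 187) = 1/((-49362 - 18*I*sqrt(42)) + 187) = 1/(-49175 - 18*I*sqrt(42))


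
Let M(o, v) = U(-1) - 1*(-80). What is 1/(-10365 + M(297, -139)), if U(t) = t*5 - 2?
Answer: -1/10292 ≈ -9.7163e-5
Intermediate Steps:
U(t) = -2 + 5*t (U(t) = 5*t - 2 = -2 + 5*t)
M(o, v) = 73 (M(o, v) = (-2 + 5*(-1)) - 1*(-80) = (-2 - 5) + 80 = -7 + 80 = 73)
1/(-10365 + M(297, -139)) = 1/(-10365 + 73) = 1/(-10292) = -1/10292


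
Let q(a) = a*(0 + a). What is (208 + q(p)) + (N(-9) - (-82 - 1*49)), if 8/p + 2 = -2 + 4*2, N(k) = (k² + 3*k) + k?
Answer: 388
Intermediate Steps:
N(k) = k² + 4*k
p = 2 (p = 8/(-2 + (-2 + 4*2)) = 8/(-2 + (-2 + 8)) = 8/(-2 + 6) = 8/4 = 8*(¼) = 2)
q(a) = a² (q(a) = a*a = a²)
(208 + q(p)) + (N(-9) - (-82 - 1*49)) = (208 + 2²) + (-9*(4 - 9) - (-82 - 1*49)) = (208 + 4) + (-9*(-5) - (-82 - 49)) = 212 + (45 - 1*(-131)) = 212 + (45 + 131) = 212 + 176 = 388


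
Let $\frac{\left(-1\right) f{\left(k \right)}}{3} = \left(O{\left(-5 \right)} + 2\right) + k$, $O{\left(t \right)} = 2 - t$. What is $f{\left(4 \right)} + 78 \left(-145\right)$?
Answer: $-11349$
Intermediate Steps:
$f{\left(k \right)} = -27 - 3 k$ ($f{\left(k \right)} = - 3 \left(\left(\left(2 - -5\right) + 2\right) + k\right) = - 3 \left(\left(\left(2 + 5\right) + 2\right) + k\right) = - 3 \left(\left(7 + 2\right) + k\right) = - 3 \left(9 + k\right) = -27 - 3 k$)
$f{\left(4 \right)} + 78 \left(-145\right) = \left(-27 - 12\right) + 78 \left(-145\right) = \left(-27 - 12\right) - 11310 = -39 - 11310 = -11349$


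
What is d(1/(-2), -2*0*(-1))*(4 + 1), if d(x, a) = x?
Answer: -5/2 ≈ -2.5000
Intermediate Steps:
d(1/(-2), -2*0*(-1))*(4 + 1) = (4 + 1)/(-2) = -1/2*5 = -5/2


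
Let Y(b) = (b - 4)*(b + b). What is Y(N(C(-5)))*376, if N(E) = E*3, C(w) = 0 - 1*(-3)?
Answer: 33840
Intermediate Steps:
C(w) = 3 (C(w) = 0 + 3 = 3)
N(E) = 3*E
Y(b) = 2*b*(-4 + b) (Y(b) = (-4 + b)*(2*b) = 2*b*(-4 + b))
Y(N(C(-5)))*376 = (2*(3*3)*(-4 + 3*3))*376 = (2*9*(-4 + 9))*376 = (2*9*5)*376 = 90*376 = 33840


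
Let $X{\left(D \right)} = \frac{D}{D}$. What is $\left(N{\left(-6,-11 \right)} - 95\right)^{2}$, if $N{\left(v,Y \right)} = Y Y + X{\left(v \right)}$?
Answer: $729$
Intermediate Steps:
$X{\left(D \right)} = 1$
$N{\left(v,Y \right)} = 1 + Y^{2}$ ($N{\left(v,Y \right)} = Y Y + 1 = Y^{2} + 1 = 1 + Y^{2}$)
$\left(N{\left(-6,-11 \right)} - 95\right)^{2} = \left(\left(1 + \left(-11\right)^{2}\right) - 95\right)^{2} = \left(\left(1 + 121\right) - 95\right)^{2} = \left(122 - 95\right)^{2} = 27^{2} = 729$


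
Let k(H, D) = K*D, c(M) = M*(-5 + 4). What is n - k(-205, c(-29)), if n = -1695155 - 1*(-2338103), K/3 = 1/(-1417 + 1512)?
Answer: 61079973/95 ≈ 6.4295e+5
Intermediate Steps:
c(M) = -M (c(M) = M*(-1) = -M)
K = 3/95 (K = 3/(-1417 + 1512) = 3/95 ≈ 0.031579)
n = 642948 (n = -1695155 + 2338103 = 642948)
k(H, D) = 3*D/95
n - k(-205, c(-29)) = 642948 - 3*(-1*(-29))/95 = 642948 - 3*29/95 = 642948 - 1*87/95 = 642948 - 87/95 = 61079973/95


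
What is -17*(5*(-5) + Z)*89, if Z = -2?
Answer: 40851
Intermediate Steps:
-17*(5*(-5) + Z)*89 = -17*(5*(-5) - 2)*89 = -17*(-25 - 2)*89 = -17*(-27)*89 = 459*89 = 40851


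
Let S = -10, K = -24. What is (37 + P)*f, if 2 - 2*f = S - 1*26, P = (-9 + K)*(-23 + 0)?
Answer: 15124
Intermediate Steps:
P = 759 (P = (-9 - 24)*(-23 + 0) = -33*(-23) = 759)
f = 19 (f = 1 - (-10 - 1*26)/2 = 1 - (-10 - 26)/2 = 1 - ½*(-36) = 1 + 18 = 19)
(37 + P)*f = (37 + 759)*19 = 796*19 = 15124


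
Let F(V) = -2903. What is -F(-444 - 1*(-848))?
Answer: 2903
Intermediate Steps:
-F(-444 - 1*(-848)) = -1*(-2903) = 2903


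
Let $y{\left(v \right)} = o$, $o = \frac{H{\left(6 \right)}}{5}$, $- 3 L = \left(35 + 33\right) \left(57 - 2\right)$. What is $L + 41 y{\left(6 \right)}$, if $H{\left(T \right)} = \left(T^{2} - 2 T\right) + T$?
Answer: $- \frac{3002}{3} \approx -1000.7$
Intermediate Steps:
$L = - \frac{3740}{3}$ ($L = - \frac{\left(35 + 33\right) \left(57 - 2\right)}{3} = - \frac{68 \cdot 55}{3} = \left(- \frac{1}{3}\right) 3740 = - \frac{3740}{3} \approx -1246.7$)
$H{\left(T \right)} = T^{2} - T$
$o = 6$ ($o = \frac{6 \left(-1 + 6\right)}{5} = 6 \cdot 5 \cdot \frac{1}{5} = 30 \cdot \frac{1}{5} = 6$)
$y{\left(v \right)} = 6$
$L + 41 y{\left(6 \right)} = - \frac{3740}{3} + 41 \cdot 6 = - \frac{3740}{3} + 246 = - \frac{3002}{3}$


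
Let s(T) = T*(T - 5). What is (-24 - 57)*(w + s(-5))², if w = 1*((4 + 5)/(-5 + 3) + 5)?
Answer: -826281/4 ≈ -2.0657e+5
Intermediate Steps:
s(T) = T*(-5 + T)
w = ½ (w = 1*(9/(-2) + 5) = 1*(9*(-½) + 5) = 1*(-9/2 + 5) = 1*(½) = ½ ≈ 0.50000)
(-24 - 57)*(w + s(-5))² = (-24 - 57)*(½ - 5*(-5 - 5))² = -81*(½ - 5*(-10))² = -81*(½ + 50)² = -81*(101/2)² = -81*10201/4 = -826281/4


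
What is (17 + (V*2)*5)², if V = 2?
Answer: 1369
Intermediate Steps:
(17 + (V*2)*5)² = (17 + (2*2)*5)² = (17 + 4*5)² = (17 + 20)² = 37² = 1369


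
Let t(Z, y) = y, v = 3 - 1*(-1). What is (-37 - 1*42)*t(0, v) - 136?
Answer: -452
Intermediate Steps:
v = 4 (v = 3 + 1 = 4)
(-37 - 1*42)*t(0, v) - 136 = (-37 - 1*42)*4 - 136 = (-37 - 42)*4 - 136 = -79*4 - 136 = -316 - 136 = -452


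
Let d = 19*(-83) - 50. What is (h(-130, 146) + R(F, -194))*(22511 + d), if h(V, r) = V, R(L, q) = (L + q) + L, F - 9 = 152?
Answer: -41768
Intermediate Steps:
F = 161 (F = 9 + 152 = 161)
d = -1627 (d = -1577 - 50 = -1627)
R(L, q) = q + 2*L
(h(-130, 146) + R(F, -194))*(22511 + d) = (-130 + (-194 + 2*161))*(22511 - 1627) = (-130 + (-194 + 322))*20884 = (-130 + 128)*20884 = -2*20884 = -41768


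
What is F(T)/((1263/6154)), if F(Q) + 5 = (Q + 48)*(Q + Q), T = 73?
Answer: 36228598/421 ≈ 86054.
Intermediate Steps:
F(Q) = -5 + 2*Q*(48 + Q) (F(Q) = -5 + (Q + 48)*(Q + Q) = -5 + (48 + Q)*(2*Q) = -5 + 2*Q*(48 + Q))
F(T)/((1263/6154)) = (-5 + 2*73**2 + 96*73)/((1263/6154)) = (-5 + 2*5329 + 7008)/((1263*(1/6154))) = (-5 + 10658 + 7008)/(1263/6154) = 17661*(6154/1263) = 36228598/421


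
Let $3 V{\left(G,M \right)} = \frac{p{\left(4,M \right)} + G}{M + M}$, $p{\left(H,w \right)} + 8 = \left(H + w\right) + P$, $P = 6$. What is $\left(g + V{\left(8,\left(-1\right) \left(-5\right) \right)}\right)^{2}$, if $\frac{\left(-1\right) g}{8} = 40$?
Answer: $\frac{408321}{4} \approx 1.0208 \cdot 10^{5}$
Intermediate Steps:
$p{\left(H,w \right)} = -2 + H + w$ ($p{\left(H,w \right)} = -8 + \left(\left(H + w\right) + 6\right) = -8 + \left(6 + H + w\right) = -2 + H + w$)
$V{\left(G,M \right)} = \frac{2 + G + M}{6 M}$ ($V{\left(G,M \right)} = \frac{\left(\left(-2 + 4 + M\right) + G\right) \frac{1}{M + M}}{3} = \frac{\left(\left(2 + M\right) + G\right) \frac{1}{2 M}}{3} = \frac{\left(2 + G + M\right) \frac{1}{2 M}}{3} = \frac{\frac{1}{2} \frac{1}{M} \left(2 + G + M\right)}{3} = \frac{2 + G + M}{6 M}$)
$g = -320$ ($g = \left(-8\right) 40 = -320$)
$\left(g + V{\left(8,\left(-1\right) \left(-5\right) \right)}\right)^{2} = \left(-320 + \frac{2 + 8 - -5}{6 \left(\left(-1\right) \left(-5\right)\right)}\right)^{2} = \left(-320 + \frac{2 + 8 + 5}{6 \cdot 5}\right)^{2} = \left(-320 + \frac{1}{6} \cdot \frac{1}{5} \cdot 15\right)^{2} = \left(-320 + \frac{1}{2}\right)^{2} = \left(- \frac{639}{2}\right)^{2} = \frac{408321}{4}$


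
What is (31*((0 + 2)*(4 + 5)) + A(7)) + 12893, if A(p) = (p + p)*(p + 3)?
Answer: 13591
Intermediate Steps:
A(p) = 2*p*(3 + p) (A(p) = (2*p)*(3 + p) = 2*p*(3 + p))
(31*((0 + 2)*(4 + 5)) + A(7)) + 12893 = (31*((0 + 2)*(4 + 5)) + 2*7*(3 + 7)) + 12893 = (31*(2*9) + 2*7*10) + 12893 = (31*18 + 140) + 12893 = (558 + 140) + 12893 = 698 + 12893 = 13591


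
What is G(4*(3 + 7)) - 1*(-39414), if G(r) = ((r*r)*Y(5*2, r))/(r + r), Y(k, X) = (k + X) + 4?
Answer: 40494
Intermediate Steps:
Y(k, X) = 4 + X + k (Y(k, X) = (X + k) + 4 = 4 + X + k)
G(r) = r*(14 + r)/2 (G(r) = ((r*r)*(4 + r + 5*2))/(r + r) = (r²*(4 + r + 10))/((2*r)) = (1/(2*r))*(r²*(14 + r)) = r*(14 + r)/2)
G(4*(3 + 7)) - 1*(-39414) = (4*(3 + 7))*(14 + 4*(3 + 7))/2 - 1*(-39414) = (4*10)*(14 + 4*10)/2 + 39414 = (½)*40*(14 + 40) + 39414 = (½)*40*54 + 39414 = 1080 + 39414 = 40494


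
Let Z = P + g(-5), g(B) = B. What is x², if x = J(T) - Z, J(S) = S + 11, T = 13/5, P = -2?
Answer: 10609/25 ≈ 424.36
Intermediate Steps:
Z = -7 (Z = -2 - 5 = -7)
T = 13/5 (T = 13*(⅕) = 13/5 ≈ 2.6000)
J(S) = 11 + S
x = 103/5 (x = (11 + 13/5) - 1*(-7) = 68/5 + 7 = 103/5 ≈ 20.600)
x² = (103/5)² = 10609/25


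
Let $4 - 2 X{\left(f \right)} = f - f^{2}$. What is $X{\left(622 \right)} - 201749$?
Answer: $-8616$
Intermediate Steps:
$X{\left(f \right)} = 2 + \frac{f^{2}}{2} - \frac{f}{2}$ ($X{\left(f \right)} = 2 - \frac{f - f^{2}}{2} = 2 + \left(\frac{f^{2}}{2} - \frac{f}{2}\right) = 2 + \frac{f^{2}}{2} - \frac{f}{2}$)
$X{\left(622 \right)} - 201749 = \left(2 + \frac{622^{2}}{2} - 311\right) - 201749 = \left(2 + \frac{1}{2} \cdot 386884 - 311\right) - 201749 = \left(2 + 193442 - 311\right) - 201749 = 193133 - 201749 = -8616$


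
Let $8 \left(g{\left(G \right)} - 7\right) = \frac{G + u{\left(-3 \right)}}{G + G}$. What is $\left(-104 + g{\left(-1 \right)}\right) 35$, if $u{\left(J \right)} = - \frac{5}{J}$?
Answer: $- \frac{81515}{24} \approx -3396.5$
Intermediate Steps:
$g{\left(G \right)} = 7 + \frac{\frac{5}{3} + G}{16 G}$ ($g{\left(G \right)} = 7 + \frac{\left(G - \frac{5}{-3}\right) \frac{1}{G + G}}{8} = 7 + \frac{\left(G - - \frac{5}{3}\right) \frac{1}{2 G}}{8} = 7 + \frac{\left(G + \frac{5}{3}\right) \frac{1}{2 G}}{8} = 7 + \frac{\left(\frac{5}{3} + G\right) \frac{1}{2 G}}{8} = 7 + \frac{\frac{1}{2} \frac{1}{G} \left(\frac{5}{3} + G\right)}{8} = 7 + \frac{\frac{5}{3} + G}{16 G}$)
$\left(-104 + g{\left(-1 \right)}\right) 35 = \left(-104 + \frac{5 + 339 \left(-1\right)}{48 \left(-1\right)}\right) 35 = \left(-104 + \frac{1}{48} \left(-1\right) \left(5 - 339\right)\right) 35 = \left(-104 + \frac{1}{48} \left(-1\right) \left(-334\right)\right) 35 = \left(-104 + \frac{167}{24}\right) 35 = \left(- \frac{2329}{24}\right) 35 = - \frac{81515}{24}$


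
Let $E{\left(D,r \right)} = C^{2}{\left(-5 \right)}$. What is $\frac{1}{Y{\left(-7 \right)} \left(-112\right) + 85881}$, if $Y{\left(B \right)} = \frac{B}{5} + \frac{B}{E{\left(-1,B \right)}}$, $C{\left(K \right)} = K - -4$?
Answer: $\frac{5}{434109} \approx 1.1518 \cdot 10^{-5}$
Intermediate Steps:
$C{\left(K \right)} = 4 + K$ ($C{\left(K \right)} = K + 4 = 4 + K$)
$E{\left(D,r \right)} = 1$ ($E{\left(D,r \right)} = \left(4 - 5\right)^{2} = \left(-1\right)^{2} = 1$)
$Y{\left(B \right)} = \frac{6 B}{5}$ ($Y{\left(B \right)} = \frac{B}{5} + \frac{B}{1} = B \frac{1}{5} + B 1 = \frac{B}{5} + B = \frac{6 B}{5}$)
$\frac{1}{Y{\left(-7 \right)} \left(-112\right) + 85881} = \frac{1}{\frac{6}{5} \left(-7\right) \left(-112\right) + 85881} = \frac{1}{\left(- \frac{42}{5}\right) \left(-112\right) + 85881} = \frac{1}{\frac{4704}{5} + 85881} = \frac{1}{\frac{434109}{5}} = \frac{5}{434109}$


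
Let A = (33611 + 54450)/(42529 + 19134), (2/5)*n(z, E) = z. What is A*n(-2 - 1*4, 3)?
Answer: -1320915/61663 ≈ -21.422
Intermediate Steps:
n(z, E) = 5*z/2
A = 88061/61663 ≈ 1.4281
A*n(-2 - 1*4, 3) = 88061*(5*(-2 - 1*4)/2)/61663 = 88061*(5*(-2 - 4)/2)/61663 = 88061*((5/2)*(-6))/61663 = (88061/61663)*(-15) = -1320915/61663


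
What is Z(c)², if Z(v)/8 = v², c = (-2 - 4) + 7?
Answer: 64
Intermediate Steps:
c = 1 (c = -6 + 7 = 1)
Z(v) = 8*v²
Z(c)² = (8*1²)² = (8*1)² = 8² = 64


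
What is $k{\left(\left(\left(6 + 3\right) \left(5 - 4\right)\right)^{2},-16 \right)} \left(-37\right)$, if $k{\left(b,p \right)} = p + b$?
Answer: $-2405$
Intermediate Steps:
$k{\left(b,p \right)} = b + p$
$k{\left(\left(\left(6 + 3\right) \left(5 - 4\right)\right)^{2},-16 \right)} \left(-37\right) = \left(\left(\left(6 + 3\right) \left(5 - 4\right)\right)^{2} - 16\right) \left(-37\right) = \left(\left(9 \cdot 1\right)^{2} - 16\right) \left(-37\right) = \left(9^{2} - 16\right) \left(-37\right) = \left(81 - 16\right) \left(-37\right) = 65 \left(-37\right) = -2405$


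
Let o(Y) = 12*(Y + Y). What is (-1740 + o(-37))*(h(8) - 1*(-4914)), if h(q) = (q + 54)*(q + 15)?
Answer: -16661520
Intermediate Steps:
h(q) = (15 + q)*(54 + q) (h(q) = (54 + q)*(15 + q) = (15 + q)*(54 + q))
o(Y) = 24*Y (o(Y) = 12*(2*Y) = 24*Y)
(-1740 + o(-37))*(h(8) - 1*(-4914)) = (-1740 + 24*(-37))*((810 + 8² + 69*8) - 1*(-4914)) = (-1740 - 888)*((810 + 64 + 552) + 4914) = -2628*(1426 + 4914) = -2628*6340 = -16661520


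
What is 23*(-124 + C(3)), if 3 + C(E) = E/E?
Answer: -2898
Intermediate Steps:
C(E) = -2 (C(E) = -3 + E/E = -3 + 1 = -2)
23*(-124 + C(3)) = 23*(-124 - 2) = 23*(-126) = -2898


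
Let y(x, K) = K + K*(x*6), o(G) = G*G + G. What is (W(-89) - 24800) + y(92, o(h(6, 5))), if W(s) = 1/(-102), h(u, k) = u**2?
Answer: 72603191/102 ≈ 7.1180e+5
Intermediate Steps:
o(G) = G + G**2 (o(G) = G**2 + G = G + G**2)
W(s) = -1/102
y(x, K) = K + 6*K*x (y(x, K) = K + K*(6*x) = K + 6*K*x)
(W(-89) - 24800) + y(92, o(h(6, 5))) = (-1/102 - 24800) + (6**2*(1 + 6**2))*(1 + 6*92) = -2529601/102 + (36*(1 + 36))*(1 + 552) = -2529601/102 + (36*37)*553 = -2529601/102 + 1332*553 = -2529601/102 + 736596 = 72603191/102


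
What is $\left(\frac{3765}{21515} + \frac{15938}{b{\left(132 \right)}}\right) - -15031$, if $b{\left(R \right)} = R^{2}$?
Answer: $\frac{563519010559}{37487736} \approx 15032.0$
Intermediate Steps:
$\left(\frac{3765}{21515} + \frac{15938}{b{\left(132 \right)}}\right) - -15031 = \left(\frac{3765}{21515} + \frac{15938}{132^{2}}\right) - -15031 = \left(3765 \cdot \frac{1}{21515} + \frac{15938}{17424}\right) + 15031 = \left(\frac{753}{4303} + 15938 \cdot \frac{1}{17424}\right) + 15031 = \left(\frac{753}{4303} + \frac{7969}{8712}\right) + 15031 = \frac{40850743}{37487736} + 15031 = \frac{563519010559}{37487736}$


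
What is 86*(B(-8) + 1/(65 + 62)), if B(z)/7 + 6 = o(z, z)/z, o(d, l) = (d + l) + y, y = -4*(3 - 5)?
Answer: -382184/127 ≈ -3009.3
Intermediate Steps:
y = 8 (y = -4*(-2) = 8)
o(d, l) = 8 + d + l (o(d, l) = (d + l) + 8 = 8 + d + l)
B(z) = -42 + 7*(8 + 2*z)/z (B(z) = -42 + 7*((8 + z + z)/z) = -42 + 7*((8 + 2*z)/z) = -42 + 7*(8 + 2*z)/z)
86*(B(-8) + 1/(65 + 62)) = 86*((-28 + 56/(-8)) + 1/(65 + 62)) = 86*((-28 + 56*(-⅛)) + 1/127) = 86*((-28 - 7) + 1/127) = 86*(-35 + 1/127) = 86*(-4444/127) = -382184/127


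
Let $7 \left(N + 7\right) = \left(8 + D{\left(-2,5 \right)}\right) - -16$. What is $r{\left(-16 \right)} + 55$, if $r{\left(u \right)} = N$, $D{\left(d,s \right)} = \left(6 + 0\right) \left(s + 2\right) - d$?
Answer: $\frac{404}{7} \approx 57.714$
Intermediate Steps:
$D{\left(d,s \right)} = 12 - d + 6 s$ ($D{\left(d,s \right)} = 6 \left(2 + s\right) - d = \left(12 + 6 s\right) - d = 12 - d + 6 s$)
$N = \frac{19}{7}$ ($N = -7 + \frac{\left(8 + \left(12 - -2 + 6 \cdot 5\right)\right) - -16}{7} = -7 + \frac{\left(8 + \left(12 + 2 + 30\right)\right) + 16}{7} = -7 + \frac{\left(8 + 44\right) + 16}{7} = -7 + \frac{52 + 16}{7} = -7 + \frac{1}{7} \cdot 68 = -7 + \frac{68}{7} = \frac{19}{7} \approx 2.7143$)
$r{\left(u \right)} = \frac{19}{7}$
$r{\left(-16 \right)} + 55 = \frac{19}{7} + 55 = \frac{404}{7}$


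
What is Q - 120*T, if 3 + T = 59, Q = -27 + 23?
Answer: -6724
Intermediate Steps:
Q = -4
T = 56 (T = -3 + 59 = 56)
Q - 120*T = -4 - 120*56 = -4 - 6720 = -6724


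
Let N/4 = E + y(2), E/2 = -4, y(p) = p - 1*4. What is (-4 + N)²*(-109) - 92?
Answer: -211116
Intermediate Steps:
y(p) = -4 + p (y(p) = p - 4 = -4 + p)
E = -8 (E = 2*(-4) = -8)
N = -40 (N = 4*(-8 + (-4 + 2)) = 4*(-8 - 2) = 4*(-10) = -40)
(-4 + N)²*(-109) - 92 = (-4 - 40)²*(-109) - 92 = (-44)²*(-109) - 92 = 1936*(-109) - 92 = -211024 - 92 = -211116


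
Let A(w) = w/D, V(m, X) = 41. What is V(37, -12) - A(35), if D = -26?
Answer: 1101/26 ≈ 42.346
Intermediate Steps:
A(w) = -w/26 (A(w) = w/(-26) = w*(-1/26) = -w/26)
V(37, -12) - A(35) = 41 - (-1)*35/26 = 41 - 1*(-35/26) = 41 + 35/26 = 1101/26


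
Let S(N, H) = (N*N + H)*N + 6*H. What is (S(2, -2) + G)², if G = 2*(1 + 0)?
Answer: 36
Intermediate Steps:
G = 2 (G = 2*1 = 2)
S(N, H) = 6*H + N*(H + N²) (S(N, H) = (N² + H)*N + 6*H = (H + N²)*N + 6*H = N*(H + N²) + 6*H = 6*H + N*(H + N²))
(S(2, -2) + G)² = ((2³ + 6*(-2) - 2*2) + 2)² = ((8 - 12 - 4) + 2)² = (-8 + 2)² = (-6)² = 36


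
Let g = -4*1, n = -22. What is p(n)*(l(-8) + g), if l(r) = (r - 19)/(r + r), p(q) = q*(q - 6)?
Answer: -2849/2 ≈ -1424.5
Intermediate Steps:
g = -4
p(q) = q*(-6 + q)
l(r) = (-19 + r)/(2*r) (l(r) = (-19 + r)/((2*r)) = (-19 + r)*(1/(2*r)) = (-19 + r)/(2*r))
p(n)*(l(-8) + g) = (-22*(-6 - 22))*((½)*(-19 - 8)/(-8) - 4) = (-22*(-28))*((½)*(-⅛)*(-27) - 4) = 616*(27/16 - 4) = 616*(-37/16) = -2849/2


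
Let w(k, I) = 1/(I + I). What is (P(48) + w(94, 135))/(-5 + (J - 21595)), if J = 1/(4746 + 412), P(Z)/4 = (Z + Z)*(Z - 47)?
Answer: -267393299/15040727865 ≈ -0.017778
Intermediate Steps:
w(k, I) = 1/(2*I)
P(Z) = 8*Z*(-47 + Z) (P(Z) = 4*((Z + Z)*(Z - 47)) = 4*((2*Z)*(-47 + Z)) = 4*(2*Z*(-47 + Z)) = 8*Z*(-47 + Z))
J = 1/5158 ≈ 0.00019387
(P(48) + w(94, 135))/(-5 + (J - 21595)) = (8*48*(-47 + 48) + (½)/135)/(-5 + (1/5158 - 21595)) = (8*48*1 + (½)*(1/135))/(-5 - 111387009/5158) = (384 + 1/270)/(-111412799/5158) = (103681/270)*(-5158/111412799) = -267393299/15040727865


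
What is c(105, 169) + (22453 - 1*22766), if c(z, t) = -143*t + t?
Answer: -24311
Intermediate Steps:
c(z, t) = -142*t
c(105, 169) + (22453 - 1*22766) = -142*169 + (22453 - 1*22766) = -23998 + (22453 - 22766) = -23998 - 313 = -24311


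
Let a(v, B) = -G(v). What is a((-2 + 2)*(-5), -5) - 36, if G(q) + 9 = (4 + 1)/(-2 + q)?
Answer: -49/2 ≈ -24.500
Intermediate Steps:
G(q) = -9 + 5/(-2 + q) (G(q) = -9 + (4 + 1)/(-2 + q) = -9 + 5/(-2 + q))
a(v, B) = -(23 - 9*v)/(-2 + v)
a((-2 + 2)*(-5), -5) - 36 = (-23 + 9*((-2 + 2)*(-5)))/(-2 + (-2 + 2)*(-5)) - 36 = (-23 + 9*(0*(-5)))/(-2 + 0*(-5)) - 36 = (-23 + 9*0)/(-2 + 0) - 36 = (-23 + 0)/(-2) - 36 = -½*(-23) - 36 = 23/2 - 36 = -49/2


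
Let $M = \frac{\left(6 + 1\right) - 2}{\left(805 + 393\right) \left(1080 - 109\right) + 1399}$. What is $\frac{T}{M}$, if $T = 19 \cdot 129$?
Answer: $\frac{2854574307}{5} \approx 5.7091 \cdot 10^{8}$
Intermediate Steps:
$T = 2451$
$M = \frac{5}{1164657}$ ($M = \frac{7 - 2}{1198 \cdot 971 + 1399} = \frac{1}{1163258 + 1399} \cdot 5 = \frac{1}{1164657} \cdot 5 = \frac{5}{1164657} \approx 4.2931 \cdot 10^{-6}$)
$\frac{T}{M} = \frac{2451}{\frac{5}{1164657}} = 2451 \cdot \frac{1164657}{5} = \frac{2854574307}{5}$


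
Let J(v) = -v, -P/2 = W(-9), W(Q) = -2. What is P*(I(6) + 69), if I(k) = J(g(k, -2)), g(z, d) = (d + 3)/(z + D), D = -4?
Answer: 274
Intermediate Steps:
P = 4 (P = -2*(-2) = 4)
g(z, d) = (3 + d)/(-4 + z) (g(z, d) = (d + 3)/(z - 4) = (3 + d)/(-4 + z))
I(k) = -1/(-4 + k) (I(k) = -(3 - 2)/(-4 + k) = -1/(-4 + k))
P*(I(6) + 69) = 4*(-1/(-4 + 6) + 69) = 4*(-1/2 + 69) = 4*(137/2) = 274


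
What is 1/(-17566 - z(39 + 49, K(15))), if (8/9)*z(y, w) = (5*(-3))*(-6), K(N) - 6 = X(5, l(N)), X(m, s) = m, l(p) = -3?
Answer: -4/70669 ≈ -5.6602e-5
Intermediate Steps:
K(N) = 11 (K(N) = 6 + 5 = 11)
z(y, w) = 405/4 (z(y, w) = 9*((5*(-3))*(-6))/8 = 9*(-15*(-6))/8 = (9/8)*90 = 405/4)
1/(-17566 - z(39 + 49, K(15))) = 1/(-17566 - 1*405/4) = 1/(-17566 - 405/4) = 1/(-70669/4) = -4/70669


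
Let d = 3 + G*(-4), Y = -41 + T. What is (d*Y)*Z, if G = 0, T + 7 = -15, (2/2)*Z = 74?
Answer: -13986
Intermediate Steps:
Z = 74
T = -22 (T = -7 - 15 = -22)
Y = -63 (Y = -41 - 22 = -63)
d = 3 (d = 3 + 0*(-4) = 3 + 0 = 3)
(d*Y)*Z = (3*(-63))*74 = -189*74 = -13986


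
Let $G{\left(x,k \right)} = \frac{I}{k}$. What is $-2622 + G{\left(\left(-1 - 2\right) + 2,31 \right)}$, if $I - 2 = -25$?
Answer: $- \frac{81305}{31} \approx -2622.7$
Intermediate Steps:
$I = -23$ ($I = 2 - 25 = -23$)
$G{\left(x,k \right)} = - \frac{23}{k}$
$-2622 + G{\left(\left(-1 - 2\right) + 2,31 \right)} = -2622 - \frac{23}{31} = - \frac{81305}{31}$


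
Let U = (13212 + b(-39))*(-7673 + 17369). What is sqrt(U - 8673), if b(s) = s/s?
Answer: 5*sqrt(5124183) ≈ 11318.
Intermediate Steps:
b(s) = 1
U = 128113248 (U = (13212 + 1)*(-7673 + 17369) = 13213*9696 = 128113248)
sqrt(U - 8673) = sqrt(128113248 - 8673) = sqrt(128104575) = 5*sqrt(5124183)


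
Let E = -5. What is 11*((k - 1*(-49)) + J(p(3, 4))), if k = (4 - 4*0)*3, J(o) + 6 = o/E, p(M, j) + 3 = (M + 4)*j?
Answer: 550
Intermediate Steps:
p(M, j) = -3 + j*(4 + M) (p(M, j) = -3 + (M + 4)*j = -3 + (4 + M)*j = -3 + j*(4 + M))
J(o) = -6 - o/5 (J(o) = -6 + o/(-5) = -6 + o*(-⅕) = -6 - o/5)
k = 12 (k = (4 + 0)*3 = 4*3 = 12)
11*((k - 1*(-49)) + J(p(3, 4))) = 11*((12 - 1*(-49)) + (-6 - (-3 + 4*4 + 3*4)/5)) = 11*((12 + 49) + (-6 - (-3 + 16 + 12)/5)) = 11*(61 + (-6 - ⅕*25)) = 11*(61 + (-6 - 5)) = 11*(61 - 11) = 11*50 = 550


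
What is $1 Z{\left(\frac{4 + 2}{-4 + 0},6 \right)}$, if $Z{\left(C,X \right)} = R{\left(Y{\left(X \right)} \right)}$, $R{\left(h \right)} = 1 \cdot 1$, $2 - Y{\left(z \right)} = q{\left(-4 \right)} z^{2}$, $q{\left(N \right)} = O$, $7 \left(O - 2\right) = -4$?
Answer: $1$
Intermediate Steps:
$O = \frac{10}{7}$ ($O = 2 + \frac{1}{7} \left(-4\right) = 2 - \frac{4}{7} = \frac{10}{7} \approx 1.4286$)
$q{\left(N \right)} = \frac{10}{7}$
$Y{\left(z \right)} = 2 - \frac{10 z^{2}}{7}$
$R{\left(h \right)} = 1$
$Z{\left(C,X \right)} = 1$
$1 Z{\left(\frac{4 + 2}{-4 + 0},6 \right)} = 1 \cdot 1 = 1$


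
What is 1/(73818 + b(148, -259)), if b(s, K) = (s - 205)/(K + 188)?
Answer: 71/5241135 ≈ 1.3547e-5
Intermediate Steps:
b(s, K) = (-205 + s)/(188 + K)
1/(73818 + b(148, -259)) = 1/(73818 + (-205 + 148)/(188 - 259)) = 1/(73818 - 57/(-71)) = 1/(73818 - 1/71*(-57)) = 1/(73818 + 57/71) = 1/(5241135/71) = 71/5241135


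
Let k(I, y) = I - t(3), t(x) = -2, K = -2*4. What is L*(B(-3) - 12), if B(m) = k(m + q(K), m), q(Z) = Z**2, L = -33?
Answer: -1683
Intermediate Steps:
K = -8
k(I, y) = 2 + I (k(I, y) = I - 1*(-2) = I + 2 = 2 + I)
B(m) = 66 + m (B(m) = 2 + (m + (-8)**2) = 2 + (m + 64) = 2 + (64 + m) = 66 + m)
L*(B(-3) - 12) = -33*((66 - 3) - 12) = -33*(63 - 12) = -33*51 = -1683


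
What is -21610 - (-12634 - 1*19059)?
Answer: 10083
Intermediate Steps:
-21610 - (-12634 - 1*19059) = -21610 - (-12634 - 19059) = -21610 - 1*(-31693) = -21610 + 31693 = 10083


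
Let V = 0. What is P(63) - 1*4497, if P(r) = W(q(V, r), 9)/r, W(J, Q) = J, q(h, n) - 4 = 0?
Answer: -283307/63 ≈ -4496.9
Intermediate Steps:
q(h, n) = 4 (q(h, n) = 4 + 0 = 4)
P(r) = 4/r
P(63) - 1*4497 = 4/63 - 1*4497 = 4*(1/63) - 4497 = 4/63 - 4497 = -283307/63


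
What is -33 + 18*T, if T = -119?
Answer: -2175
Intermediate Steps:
-33 + 18*T = -33 + 18*(-119) = -33 - 2142 = -2175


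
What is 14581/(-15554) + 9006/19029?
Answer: -6542025/14094146 ≈ -0.46417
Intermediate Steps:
14581/(-15554) + 9006/19029 = 14581*(-1/15554) + 9006*(1/19029) = -2083/2222 + 3002/6343 = -6542025/14094146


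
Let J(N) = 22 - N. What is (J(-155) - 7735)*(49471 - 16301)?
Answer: -250698860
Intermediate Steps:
(J(-155) - 7735)*(49471 - 16301) = ((22 - 1*(-155)) - 7735)*(49471 - 16301) = ((22 + 155) - 7735)*33170 = (177 - 7735)*33170 = -7558*33170 = -250698860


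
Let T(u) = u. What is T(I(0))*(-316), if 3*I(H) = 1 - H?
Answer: -316/3 ≈ -105.33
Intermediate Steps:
I(H) = ⅓ - H/3 (I(H) = (1 - H)/3 = ⅓ - H/3)
T(I(0))*(-316) = (⅓ - ⅓*0)*(-316) = (⅓ + 0)*(-316) = (⅓)*(-316) = -316/3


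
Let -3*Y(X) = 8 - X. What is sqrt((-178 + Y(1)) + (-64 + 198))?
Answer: I*sqrt(417)/3 ≈ 6.8069*I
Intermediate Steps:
Y(X) = -8/3 + X/3 (Y(X) = -(8 - X)/3 = -8/3 + X/3)
sqrt((-178 + Y(1)) + (-64 + 198)) = sqrt((-178 + (-8/3 + (1/3)*1)) + (-64 + 198)) = sqrt((-178 + (-8/3 + 1/3)) + 134) = sqrt((-178 - 7/3) + 134) = sqrt(-541/3 + 134) = sqrt(-139/3) = I*sqrt(417)/3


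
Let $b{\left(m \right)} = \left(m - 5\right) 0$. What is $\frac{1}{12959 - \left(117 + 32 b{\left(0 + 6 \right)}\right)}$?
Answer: $\frac{1}{12842} \approx 7.787 \cdot 10^{-5}$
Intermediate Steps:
$b{\left(m \right)} = 0$ ($b{\left(m \right)} = \left(-5 + m\right) 0 = 0$)
$\frac{1}{12959 - \left(117 + 32 b{\left(0 + 6 \right)}\right)} = \frac{1}{12959 - 117} = \frac{1}{12842}$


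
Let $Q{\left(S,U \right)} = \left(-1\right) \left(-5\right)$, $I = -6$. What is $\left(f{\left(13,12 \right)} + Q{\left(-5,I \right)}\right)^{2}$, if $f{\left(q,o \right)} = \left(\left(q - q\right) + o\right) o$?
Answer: $22201$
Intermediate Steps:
$Q{\left(S,U \right)} = 5$
$f{\left(q,o \right)} = o^{2}$ ($f{\left(q,o \right)} = \left(0 + o\right) o = o o = o^{2}$)
$\left(f{\left(13,12 \right)} + Q{\left(-5,I \right)}\right)^{2} = \left(12^{2} + 5\right)^{2} = \left(144 + 5\right)^{2} = 149^{2} = 22201$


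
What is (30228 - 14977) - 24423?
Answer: -9172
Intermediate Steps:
(30228 - 14977) - 24423 = 15251 - 24423 = -9172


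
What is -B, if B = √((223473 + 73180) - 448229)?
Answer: -2*I*√37894 ≈ -389.33*I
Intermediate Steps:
B = 2*I*√37894 (B = √(296653 - 448229) = √(-151576) = 2*I*√37894 ≈ 389.33*I)
-B = -2*I*√37894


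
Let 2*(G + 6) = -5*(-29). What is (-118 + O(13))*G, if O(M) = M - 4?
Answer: -14497/2 ≈ -7248.5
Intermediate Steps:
G = 133/2 (G = -6 + (-5*(-29))/2 = -6 + (½)*145 = -6 + 145/2 = 133/2 ≈ 66.500)
O(M) = -4 + M
(-118 + O(13))*G = (-118 + (-4 + 13))*(133/2) = (-118 + 9)*(133/2) = -109*133/2 = -14497/2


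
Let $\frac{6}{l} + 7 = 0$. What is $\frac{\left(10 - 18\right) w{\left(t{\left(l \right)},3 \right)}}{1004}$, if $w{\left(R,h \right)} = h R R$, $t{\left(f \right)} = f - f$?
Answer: $0$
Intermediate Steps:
$l = - \frac{6}{7}$ ($l = \frac{6}{-7 + 0} = \frac{6}{-7} = 6 \left(- \frac{1}{7}\right) = - \frac{6}{7} \approx -0.85714$)
$t{\left(f \right)} = 0$
$w{\left(R,h \right)} = h R^{2}$ ($w{\left(R,h \right)} = R h R = h R^{2}$)
$\frac{\left(10 - 18\right) w{\left(t{\left(l \right)},3 \right)}}{1004} = \frac{\left(10 - 18\right) 3 \cdot 0^{2}}{1004} = - 8 \cdot 3 \cdot 0 \cdot \frac{1}{1004} = \left(-8\right) 0 \cdot \frac{1}{1004} = 0 \cdot \frac{1}{1004} = 0$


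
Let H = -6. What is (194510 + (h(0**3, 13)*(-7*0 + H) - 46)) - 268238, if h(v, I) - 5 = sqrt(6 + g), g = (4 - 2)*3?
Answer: -73804 - 12*sqrt(3) ≈ -73825.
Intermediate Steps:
g = 6 (g = 2*3 = 6)
h(v, I) = 5 + 2*sqrt(3) (h(v, I) = 5 + sqrt(6 + 6) = 5 + sqrt(12) = 5 + 2*sqrt(3))
(194510 + (h(0**3, 13)*(-7*0 + H) - 46)) - 268238 = (194510 + ((5 + 2*sqrt(3))*(-7*0 - 6) - 46)) - 268238 = (194510 + ((5 + 2*sqrt(3))*(0 - 6) - 46)) - 268238 = (194510 + ((5 + 2*sqrt(3))*(-6) - 46)) - 268238 = (194510 + ((-30 - 12*sqrt(3)) - 46)) - 268238 = (194510 + (-76 - 12*sqrt(3))) - 268238 = (194434 - 12*sqrt(3)) - 268238 = -73804 - 12*sqrt(3)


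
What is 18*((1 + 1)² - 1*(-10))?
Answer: 252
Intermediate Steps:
18*((1 + 1)² - 1*(-10)) = 18*(2² + 10) = 18*(4 + 10) = 18*14 = 252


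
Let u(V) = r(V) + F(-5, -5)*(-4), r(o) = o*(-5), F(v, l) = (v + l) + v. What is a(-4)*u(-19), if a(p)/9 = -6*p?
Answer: 33480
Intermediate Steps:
a(p) = -54*p (a(p) = 9*(-6*p) = -54*p)
F(v, l) = l + 2*v (F(v, l) = (l + v) + v = l + 2*v)
r(o) = -5*o
u(V) = 60 - 5*V (u(V) = -5*V + (-5 + 2*(-5))*(-4) = -5*V + (-5 - 10)*(-4) = -5*V - 15*(-4) = -5*V + 60 = 60 - 5*V)
a(-4)*u(-19) = (-54*(-4))*(60 - 5*(-19)) = 216*(60 + 95) = 216*155 = 33480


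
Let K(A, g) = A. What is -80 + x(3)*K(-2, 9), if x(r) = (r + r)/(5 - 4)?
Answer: -92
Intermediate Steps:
x(r) = 2*r (x(r) = (2*r)/1 = (2*r)*1 = 2*r)
-80 + x(3)*K(-2, 9) = -80 + (2*3)*(-2) = -80 + 6*(-2) = -80 - 12 = -92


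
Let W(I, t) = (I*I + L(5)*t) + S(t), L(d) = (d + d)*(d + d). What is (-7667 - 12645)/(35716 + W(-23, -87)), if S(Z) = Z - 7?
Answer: -20312/27451 ≈ -0.73994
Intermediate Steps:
S(Z) = -7 + Z
L(d) = 4*d² (L(d) = (2*d)*(2*d) = 4*d²)
W(I, t) = -7 + I² + 101*t (W(I, t) = (I*I + (4*5²)*t) + (-7 + t) = (I² + (4*25)*t) + (-7 + t) = (I² + 100*t) + (-7 + t) = -7 + I² + 101*t)
(-7667 - 12645)/(35716 + W(-23, -87)) = (-7667 - 12645)/(35716 + (-7 + (-23)² + 101*(-87))) = -20312/(35716 + (-7 + 529 - 8787)) = -20312/(35716 - 8265) = -20312/27451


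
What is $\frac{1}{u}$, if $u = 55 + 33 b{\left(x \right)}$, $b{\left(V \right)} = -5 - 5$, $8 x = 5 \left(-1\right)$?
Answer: $- \frac{1}{275} \approx -0.0036364$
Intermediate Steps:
$x = - \frac{5}{8}$ ($x = \frac{5 \left(-1\right)}{8} = \frac{1}{8} \left(-5\right) = - \frac{5}{8} \approx -0.625$)
$b{\left(V \right)} = -10$ ($b{\left(V \right)} = -5 - 5 = -10$)
$u = -275$ ($u = 55 + 33 \left(-10\right) = 55 - 330 = -275$)
$\frac{1}{u} = \frac{1}{-275} = - \frac{1}{275}$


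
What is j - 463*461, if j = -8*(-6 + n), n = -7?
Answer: -213339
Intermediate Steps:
j = 104 (j = -8*(-6 - 7) = -8*(-13) = 104)
j - 463*461 = 104 - 463*461 = 104 - 213443 = -213339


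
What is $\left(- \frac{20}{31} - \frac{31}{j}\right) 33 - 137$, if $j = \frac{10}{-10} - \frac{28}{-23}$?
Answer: $- \frac{753934}{155} \approx -4864.1$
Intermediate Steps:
$j = \frac{5}{23}$ ($j = 10 \left(- \frac{1}{10}\right) - - \frac{28}{23} = -1 + \frac{28}{23} = \frac{5}{23} \approx 0.21739$)
$\left(- \frac{20}{31} - \frac{31}{j}\right) 33 - 137 = \left(- \frac{20}{31} - \frac{31}{\frac{5}{23}}\right) 33 - 137 = \left(\left(-20\right) \frac{1}{31} - \frac{713}{5}\right) 33 - 137 = \left(- \frac{20}{31} - \frac{713}{5}\right) 33 - 137 = \left(- \frac{22203}{155}\right) 33 - 137 = - \frac{732699}{155} - 137 = - \frac{753934}{155}$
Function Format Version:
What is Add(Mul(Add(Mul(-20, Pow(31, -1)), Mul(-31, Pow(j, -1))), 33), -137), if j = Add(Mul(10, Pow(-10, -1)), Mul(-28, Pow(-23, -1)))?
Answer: Rational(-753934, 155) ≈ -4864.1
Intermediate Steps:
j = Rational(5, 23) (j = Add(Mul(10, Rational(-1, 10)), Mul(-28, Rational(-1, 23))) = Add(-1, Rational(28, 23)) = Rational(5, 23) ≈ 0.21739)
Add(Mul(Add(Mul(-20, Pow(31, -1)), Mul(-31, Pow(j, -1))), 33), -137) = Add(Mul(Add(Mul(-20, Pow(31, -1)), Mul(-31, Pow(Rational(5, 23), -1))), 33), -137) = Add(Mul(Add(Mul(-20, Rational(1, 31)), Mul(-31, Rational(23, 5))), 33), -137) = Add(Mul(Add(Rational(-20, 31), Rational(-713, 5)), 33), -137) = Add(Mul(Rational(-22203, 155), 33), -137) = Add(Rational(-732699, 155), -137) = Rational(-753934, 155)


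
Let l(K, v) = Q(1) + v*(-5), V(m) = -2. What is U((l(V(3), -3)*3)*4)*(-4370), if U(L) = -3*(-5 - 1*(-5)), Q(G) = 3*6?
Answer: 0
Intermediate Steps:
Q(G) = 18
l(K, v) = 18 - 5*v (l(K, v) = 18 + v*(-5) = 18 - 5*v)
U(L) = 0 (U(L) = -3*(-5 + 5) = -3*0 = 0)
U((l(V(3), -3)*3)*4)*(-4370) = 0*(-4370) = 0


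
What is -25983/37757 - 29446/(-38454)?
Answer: 3313010/42703167 ≈ 0.077582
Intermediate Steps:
-25983/37757 - 29446/(-38454) = -25983*1/37757 - 29446*(-1/38454) = -25983/37757 + 14723/19227 = 3313010/42703167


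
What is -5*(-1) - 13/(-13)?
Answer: 6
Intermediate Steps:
-5*(-1) - 13/(-13) = 5 - 13*(-1/13) = 5 + 1 = 6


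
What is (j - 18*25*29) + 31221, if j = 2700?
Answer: 20871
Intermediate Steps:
(j - 18*25*29) + 31221 = (2700 - 18*25*29) + 31221 = (2700 - 450*29) + 31221 = (2700 - 1*13050) + 31221 = (2700 - 13050) + 31221 = -10350 + 31221 = 20871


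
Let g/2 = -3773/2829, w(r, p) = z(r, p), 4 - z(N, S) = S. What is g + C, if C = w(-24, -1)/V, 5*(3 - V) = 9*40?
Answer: -337/123 ≈ -2.7398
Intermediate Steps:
z(N, S) = 4 - S
w(r, p) = 4 - p
V = -69 (V = 3 - 9*40/5 = 3 - ⅕*360 = 3 - 72 = -69)
C = -5/69 (C = (4 - 1*(-1))/(-69) = (4 + 1)*(-1/69) = 5*(-1/69) = -5/69 ≈ -0.072464)
g = -7546/2829 (g = 2*(-3773/2829) = -7546/2829 ≈ -2.6674)
g + C = -7546/2829 - 5/69 = -337/123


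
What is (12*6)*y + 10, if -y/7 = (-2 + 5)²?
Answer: -4526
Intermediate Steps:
y = -63 (y = -7*(-2 + 5)² = -7*3² = -7*9 = -63)
(12*6)*y + 10 = (12*6)*(-63) + 10 = 72*(-63) + 10 = -4536 + 10 = -4526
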